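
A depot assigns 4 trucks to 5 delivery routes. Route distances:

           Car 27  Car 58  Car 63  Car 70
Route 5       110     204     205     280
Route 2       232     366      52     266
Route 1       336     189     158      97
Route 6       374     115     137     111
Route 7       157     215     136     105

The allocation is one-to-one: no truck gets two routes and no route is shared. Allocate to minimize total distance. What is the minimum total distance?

Minimum total: 374 km

Optimal: Car 27→Route 5 (110 km), Car 58→Route 6 (115 km), Car 63→Route 2 (52 km), Car 70→Route 1 (97 km) — total 110+115+52+97 = 374 km.
Every other assignment is strictly worse.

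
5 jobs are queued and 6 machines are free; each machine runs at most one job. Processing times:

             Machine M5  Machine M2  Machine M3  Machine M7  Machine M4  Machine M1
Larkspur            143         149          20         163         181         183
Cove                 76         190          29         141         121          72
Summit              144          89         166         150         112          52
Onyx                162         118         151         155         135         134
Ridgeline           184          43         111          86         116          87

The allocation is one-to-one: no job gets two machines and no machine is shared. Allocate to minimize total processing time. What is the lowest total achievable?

Optimal: Larkspur→Machine M3 (20 min), Cove→Machine M5 (76 min), Summit→Machine M1 (52 min), Onyx→Machine M4 (135 min), Ridgeline→Machine M2 (43 min) — total 20+76+52+135+43 = 326 min.
Row-greedy (each job in turn takes its cheapest remaining machine) gives 402 min, worse by 76.
Next-best assignment: Larkspur→Machine M3, Cove→Machine M5, Summit→Machine M1, Onyx→Machine M7, Ridgeline→Machine M2 = 346 min.
Swapping Ridgeline↔Summit (Ridgeline→Machine M1 87 min, Summit→Machine M2 89 min) adds 81.

Min total: 326 min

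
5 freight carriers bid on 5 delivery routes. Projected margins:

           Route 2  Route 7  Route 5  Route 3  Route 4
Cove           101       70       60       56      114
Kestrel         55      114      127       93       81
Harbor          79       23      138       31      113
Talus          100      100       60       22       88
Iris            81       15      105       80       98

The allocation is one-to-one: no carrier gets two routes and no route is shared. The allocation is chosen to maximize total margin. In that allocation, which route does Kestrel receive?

Treat this as an assignment problem: match each carrier to one route.
Optimal: Cove→Route 4 ($114k), Kestrel→Route 7 ($114k), Harbor→Route 5 ($138k), Talus→Route 2 ($100k), Iris→Route 3 ($80k) — total 114+114+138+100+80 = $546k.
Row-greedy (each carrier in turn takes its best remaining route) gives $500k, worse by 46.
Next-best assignment: Cove→Route 2, Kestrel→Route 3, Harbor→Route 5, Talus→Route 7, Iris→Route 4 = $530k.
Checked against all permutations: $546k is optimal.
Kestrel's own top route is Route 5 ($127k), but forcing Kestrel→Route 5 and reassigning the rest optimally gives only $521k — worse by 25.

Kestrel receives Route 7.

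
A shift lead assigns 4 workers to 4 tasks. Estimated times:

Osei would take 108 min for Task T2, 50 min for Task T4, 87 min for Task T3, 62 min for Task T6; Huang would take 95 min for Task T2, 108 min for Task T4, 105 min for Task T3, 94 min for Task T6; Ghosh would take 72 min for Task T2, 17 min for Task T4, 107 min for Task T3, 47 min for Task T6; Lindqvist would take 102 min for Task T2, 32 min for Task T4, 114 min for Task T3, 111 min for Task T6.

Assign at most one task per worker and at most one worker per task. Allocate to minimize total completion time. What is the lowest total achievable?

Min total: 261 min

Optimal: Osei→Task T3 (87 min), Huang→Task T2 (95 min), Ghosh→Task T6 (47 min), Lindqvist→Task T4 (32 min) — total 87+95+47+32 = 261 min.
Row-greedy (each worker in turn takes its cheapest remaining task) gives 330 min, worse by 69.
Swapping Lindqvist↔Osei (Lindqvist→Task T3 114 min, Osei→Task T4 50 min) adds 45.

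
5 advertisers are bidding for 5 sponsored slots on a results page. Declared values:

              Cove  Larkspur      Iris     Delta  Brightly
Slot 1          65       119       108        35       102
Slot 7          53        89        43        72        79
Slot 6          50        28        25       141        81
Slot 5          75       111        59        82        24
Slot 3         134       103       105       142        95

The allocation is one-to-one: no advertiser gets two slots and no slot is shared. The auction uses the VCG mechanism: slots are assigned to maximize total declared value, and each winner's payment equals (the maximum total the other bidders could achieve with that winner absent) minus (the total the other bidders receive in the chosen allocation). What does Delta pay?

Delta pays $2.

Efficient allocation: Cove→Slot 3 ($134), Larkspur→Slot 5 ($111), Iris→Slot 1 ($108), Delta→Slot 6 ($141), Brightly→Slot 7 ($79); total welfare W = $573.
Delta receives Slot 6 at value $141, so the others get W − 141 = $432.
Without Delta: best allocation of the remaining 4 bidders over all 5 slots is Cove→Slot 3 ($134), Larkspur→Slot 5 ($111), Iris→Slot 1 ($108), Brightly→Slot 6 ($81), total $434.
VCG payment = (others' best without Delta) − (others' welfare with Delta) = 434 − 432 = $2.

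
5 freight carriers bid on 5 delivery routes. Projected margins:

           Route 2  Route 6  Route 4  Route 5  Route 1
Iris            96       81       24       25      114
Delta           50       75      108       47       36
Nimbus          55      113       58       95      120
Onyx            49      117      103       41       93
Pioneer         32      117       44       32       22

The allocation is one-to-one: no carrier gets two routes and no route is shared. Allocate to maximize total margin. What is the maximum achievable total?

Treat this as an assignment problem: match each carrier to one route.
Optimal: Iris→Route 2 ($96k), Delta→Route 4 ($108k), Nimbus→Route 5 ($95k), Onyx→Route 1 ($93k), Pioneer→Route 6 ($117k) — total 96+108+95+93+117 = $509k.
Max-entry greedy (repeatedly take the single best remaining cell) gives $473k, worse by 36.

Max total: $509k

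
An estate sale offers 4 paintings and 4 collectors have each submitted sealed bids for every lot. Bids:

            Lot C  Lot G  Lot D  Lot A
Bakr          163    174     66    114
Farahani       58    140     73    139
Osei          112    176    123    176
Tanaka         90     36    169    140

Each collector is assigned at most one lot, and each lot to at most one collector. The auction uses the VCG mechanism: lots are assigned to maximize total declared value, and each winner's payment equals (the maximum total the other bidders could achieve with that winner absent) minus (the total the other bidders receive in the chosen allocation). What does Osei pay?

Osei pays $10.

Efficient allocation: Bakr→Lot C ($163), Farahani→Lot G ($140), Osei→Lot A ($176), Tanaka→Lot D ($169); total welfare W = $648.
Osei receives Lot A at value $176, so the others get W − 176 = $472.
Without Osei: best allocation of the remaining 3 bidders over all 4 lots is Bakr→Lot G ($174), Farahani→Lot A ($139), Tanaka→Lot D ($169), total $482.
VCG payment = (others' best without Osei) − (others' welfare with Osei) = 482 − 472 = $10.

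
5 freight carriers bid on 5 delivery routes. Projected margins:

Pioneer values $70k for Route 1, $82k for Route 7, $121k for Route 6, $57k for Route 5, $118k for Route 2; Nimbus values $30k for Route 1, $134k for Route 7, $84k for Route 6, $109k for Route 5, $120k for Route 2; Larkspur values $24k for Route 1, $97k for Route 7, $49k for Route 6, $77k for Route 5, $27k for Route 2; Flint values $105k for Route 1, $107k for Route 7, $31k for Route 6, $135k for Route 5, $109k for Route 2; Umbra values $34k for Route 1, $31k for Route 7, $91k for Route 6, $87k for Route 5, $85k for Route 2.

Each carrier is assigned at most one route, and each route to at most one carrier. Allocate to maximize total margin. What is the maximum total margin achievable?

Optimal: Pioneer→Route 6 ($121k), Nimbus→Route 2 ($120k), Larkspur→Route 7 ($97k), Flint→Route 1 ($105k), Umbra→Route 5 ($87k) — total 121+120+97+105+87 = $530k.
Column-greedy (each route in turn goes to its best remaining carrier) gives $474k, worse by 56.
Swapping Larkspur↔Umbra (Larkspur→Route 5 $77k, Umbra→Route 7 $31k) loses 76.
Checked against all permutations: $530k is optimal.

Maximum total: $530k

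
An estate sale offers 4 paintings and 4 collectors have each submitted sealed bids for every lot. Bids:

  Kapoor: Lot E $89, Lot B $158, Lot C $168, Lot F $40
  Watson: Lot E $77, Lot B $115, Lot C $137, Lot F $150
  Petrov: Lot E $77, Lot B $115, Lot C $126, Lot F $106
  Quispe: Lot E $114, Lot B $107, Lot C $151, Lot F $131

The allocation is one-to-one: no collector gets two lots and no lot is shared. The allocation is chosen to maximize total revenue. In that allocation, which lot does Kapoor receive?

Optimal: Kapoor→Lot B ($158), Watson→Lot F ($150), Petrov→Lot C ($126), Quispe→Lot E ($114) — total 158+150+126+114 = $548.
Max-entry greedy (repeatedly take the single best remaining cell) gives $547, worse by 1.
Next-best assignment: Kapoor→Lot C, Watson→Lot F, Petrov→Lot B, Quispe→Lot E = $547.
Checked against all permutations: $548 is optimal.
Kapoor's own top lot is Lot C ($168), but forcing Kapoor→Lot C and reassigning the rest optimally gives only $547 — worse by 1.

Kapoor receives Lot B.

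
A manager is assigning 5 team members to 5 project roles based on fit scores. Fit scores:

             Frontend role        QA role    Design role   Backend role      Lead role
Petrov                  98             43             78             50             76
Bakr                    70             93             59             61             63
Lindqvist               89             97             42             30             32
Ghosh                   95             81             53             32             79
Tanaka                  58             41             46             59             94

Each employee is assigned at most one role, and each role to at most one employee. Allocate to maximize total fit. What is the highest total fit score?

Max total: 425 pts

Optimal: Petrov→Design role (78 pts), Bakr→Backend role (61 pts), Lindqvist→QA role (97 pts), Ghosh→Frontend role (95 pts), Tanaka→Lead role (94 pts) — total 78+61+97+95+94 = 425 pts.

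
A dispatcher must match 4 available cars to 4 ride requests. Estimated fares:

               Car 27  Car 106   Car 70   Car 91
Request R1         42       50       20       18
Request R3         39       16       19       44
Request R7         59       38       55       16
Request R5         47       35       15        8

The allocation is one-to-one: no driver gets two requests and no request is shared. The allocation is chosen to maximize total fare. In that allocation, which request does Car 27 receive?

Optimal: Car 27→Request R5 ($47), Car 106→Request R1 ($50), Car 70→Request R7 ($55), Car 91→Request R3 ($44) — total 47+50+55+44 = $196.
Car 27's own top request is Request R7 ($59), but forcing Car 27→Request R7 and reassigning the rest optimally gives only $168 — worse by 28.

Car 27 receives Request R5.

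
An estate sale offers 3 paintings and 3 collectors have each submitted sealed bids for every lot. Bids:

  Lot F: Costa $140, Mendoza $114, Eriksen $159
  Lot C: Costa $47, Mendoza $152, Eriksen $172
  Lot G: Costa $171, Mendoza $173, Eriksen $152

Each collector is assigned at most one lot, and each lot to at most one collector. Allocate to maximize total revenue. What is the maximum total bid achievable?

Treat this as an assignment problem: match each collector to one lot.
Optimal: Costa→Lot F ($140), Mendoza→Lot G ($173), Eriksen→Lot C ($172) — total 140+173+172 = $485.
Column-greedy (each lot in turn goes to its best remaining collector) gives $482, worse by 3.
Next-best assignment: Costa→Lot G, Mendoza→Lot C, Eriksen→Lot F = $482.

Maximum total: $485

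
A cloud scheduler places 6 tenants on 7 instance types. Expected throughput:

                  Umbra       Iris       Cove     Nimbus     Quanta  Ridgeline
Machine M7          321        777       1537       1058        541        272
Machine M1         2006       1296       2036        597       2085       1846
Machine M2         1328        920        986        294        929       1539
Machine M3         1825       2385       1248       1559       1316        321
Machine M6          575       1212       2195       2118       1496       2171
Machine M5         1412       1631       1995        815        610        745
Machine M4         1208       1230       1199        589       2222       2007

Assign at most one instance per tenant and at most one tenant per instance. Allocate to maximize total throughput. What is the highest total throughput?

Optimal: Umbra→Machine M1 (2006 ops/s), Iris→Machine M3 (2385 ops/s), Cove→Machine M5 (1995 ops/s), Nimbus→Machine M6 (2118 ops/s), Quanta→Machine M4 (2222 ops/s), Ridgeline→Machine M2 (1539 ops/s) — total 2006+2385+1995+2118+2222+1539 = 12265 ops/s.
Max-entry greedy (repeatedly take the single best remaining cell) gives 11405 ops/s, worse by 860.
Next-best assignment: Umbra→Machine M2, Iris→Machine M3, Cove→Machine M5, Nimbus→Machine M6, Quanta→Machine M1, Ridgeline→Machine M4 = 11918 ops/s.
Swapping Umbra↔Nimbus (Umbra→Machine M6 575 ops/s, Nimbus→Machine M1 597 ops/s) loses 2952.
Every other assignment is strictly worse.

Max total: 12265 ops/s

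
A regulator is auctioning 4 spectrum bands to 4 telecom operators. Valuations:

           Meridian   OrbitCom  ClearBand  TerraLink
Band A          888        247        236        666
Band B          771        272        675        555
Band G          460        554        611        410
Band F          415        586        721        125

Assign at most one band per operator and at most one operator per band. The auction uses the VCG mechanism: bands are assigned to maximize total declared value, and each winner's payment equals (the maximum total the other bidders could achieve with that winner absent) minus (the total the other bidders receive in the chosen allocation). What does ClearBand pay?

Efficient allocation: Meridian→Band A ($888M), OrbitCom→Band G ($554M), ClearBand→Band F ($721M), TerraLink→Band B ($555M); total welfare W = $2718M.
ClearBand receives Band F at value $721M, so the others get W − 721 = $1997M.
Without ClearBand: best allocation of the remaining 3 bidders over all 4 bands is Meridian→Band A ($888M), OrbitCom→Band F ($586M), TerraLink→Band B ($555M), total $2029M.
VCG payment = (others' best without ClearBand) − (others' welfare with ClearBand) = 2029 − 1997 = $32M.

ClearBand pays $32M.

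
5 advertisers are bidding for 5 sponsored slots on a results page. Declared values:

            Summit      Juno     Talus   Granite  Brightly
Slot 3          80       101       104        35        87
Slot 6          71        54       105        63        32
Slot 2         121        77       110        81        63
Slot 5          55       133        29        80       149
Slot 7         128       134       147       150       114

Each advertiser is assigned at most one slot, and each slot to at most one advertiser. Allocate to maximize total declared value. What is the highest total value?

Maximum total: $626

Treat this as an assignment problem: match each advertiser to one slot.
Optimal: Summit→Slot 2 ($121), Juno→Slot 3 ($101), Talus→Slot 6 ($105), Granite→Slot 7 ($150), Brightly→Slot 5 ($149) — total 121+101+105+150+149 = $626.
Row-greedy (each advertiser in turn takes its best remaining slot) gives $521, worse by 105.
Swapping Brightly↔Talus (Brightly→Slot 6 $32, Talus→Slot 5 $29) loses 193.
Checked against all permutations: $626 is optimal.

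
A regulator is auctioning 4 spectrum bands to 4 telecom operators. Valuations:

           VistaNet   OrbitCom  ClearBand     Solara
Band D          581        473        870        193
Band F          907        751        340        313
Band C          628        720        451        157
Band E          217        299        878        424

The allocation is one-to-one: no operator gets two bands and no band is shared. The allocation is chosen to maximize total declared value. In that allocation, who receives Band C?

OrbitCom receives Band C.

Optimal: VistaNet→Band F ($907M), OrbitCom→Band C ($720M), ClearBand→Band D ($870M), Solara→Band E ($424M) — total 907+720+870+424 = $2921M.
Max-entry greedy (repeatedly take the single best remaining cell) gives $2698M, worse by 223.
Next-best assignment: VistaNet→Band F, OrbitCom→Band C, ClearBand→Band E, Solara→Band D = $2698M.
Every other assignment is strictly worse.
OrbitCom's own top band is Band F ($751M), but forcing OrbitCom→Band F and reassigning the rest optimally gives only $2673M — worse by 248.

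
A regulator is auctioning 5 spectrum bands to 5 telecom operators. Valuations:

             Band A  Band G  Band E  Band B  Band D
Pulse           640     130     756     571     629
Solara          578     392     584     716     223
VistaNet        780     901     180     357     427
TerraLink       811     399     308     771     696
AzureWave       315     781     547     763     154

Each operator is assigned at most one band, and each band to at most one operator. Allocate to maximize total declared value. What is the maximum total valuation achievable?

This is a one-to-one assignment (maximum-weight bipartite matching).
Optimal: Pulse→Band E ($756M), Solara→Band B ($716M), VistaNet→Band A ($780M), TerraLink→Band D ($696M), AzureWave→Band G ($781M) — total 756+716+780+696+781 = $3729M.

Max total: $3729M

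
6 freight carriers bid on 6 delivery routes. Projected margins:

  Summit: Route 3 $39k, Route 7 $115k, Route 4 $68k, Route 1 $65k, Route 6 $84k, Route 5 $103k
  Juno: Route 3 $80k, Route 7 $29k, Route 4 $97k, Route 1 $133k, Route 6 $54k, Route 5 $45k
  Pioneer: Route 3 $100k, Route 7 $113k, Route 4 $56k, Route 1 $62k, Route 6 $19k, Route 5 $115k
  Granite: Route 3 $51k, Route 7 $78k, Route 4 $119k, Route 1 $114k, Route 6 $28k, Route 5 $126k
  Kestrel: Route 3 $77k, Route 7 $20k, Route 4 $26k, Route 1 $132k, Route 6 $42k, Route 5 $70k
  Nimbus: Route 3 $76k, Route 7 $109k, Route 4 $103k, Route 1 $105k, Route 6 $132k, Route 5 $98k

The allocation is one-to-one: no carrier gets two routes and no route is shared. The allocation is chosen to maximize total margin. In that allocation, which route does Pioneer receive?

Optimal: Summit→Route 7 ($115k), Juno→Route 4 ($97k), Pioneer→Route 3 ($100k), Granite→Route 5 ($126k), Kestrel→Route 1 ($132k), Nimbus→Route 6 ($132k) — total 115+97+100+126+132+132 = $702k.
Max-entry greedy (repeatedly take the single best remaining cell) gives $632k, worse by 70.
Next-best assignment: Summit→Route 7, Juno→Route 3, Pioneer→Route 5, Granite→Route 4, Kestrel→Route 1, Nimbus→Route 6 = $693k.
Pioneer's own top route is Route 5 ($115k), but forcing Pioneer→Route 5 and reassigning the rest optimally gives only $693k — worse by 9.

Pioneer receives Route 3.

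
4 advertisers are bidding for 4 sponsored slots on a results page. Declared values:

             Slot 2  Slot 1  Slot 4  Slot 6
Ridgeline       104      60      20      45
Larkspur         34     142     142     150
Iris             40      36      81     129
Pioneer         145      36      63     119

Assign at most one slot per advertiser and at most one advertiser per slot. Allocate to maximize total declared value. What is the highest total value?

This is the linear assignment problem.
Optimal: Ridgeline→Slot 1 ($60), Larkspur→Slot 4 ($142), Iris→Slot 6 ($129), Pioneer→Slot 2 ($145) — total 60+142+129+145 = $476.
Row-greedy (each advertiser in turn takes its best remaining slot) gives $371, worse by 105.

Maximum total: $476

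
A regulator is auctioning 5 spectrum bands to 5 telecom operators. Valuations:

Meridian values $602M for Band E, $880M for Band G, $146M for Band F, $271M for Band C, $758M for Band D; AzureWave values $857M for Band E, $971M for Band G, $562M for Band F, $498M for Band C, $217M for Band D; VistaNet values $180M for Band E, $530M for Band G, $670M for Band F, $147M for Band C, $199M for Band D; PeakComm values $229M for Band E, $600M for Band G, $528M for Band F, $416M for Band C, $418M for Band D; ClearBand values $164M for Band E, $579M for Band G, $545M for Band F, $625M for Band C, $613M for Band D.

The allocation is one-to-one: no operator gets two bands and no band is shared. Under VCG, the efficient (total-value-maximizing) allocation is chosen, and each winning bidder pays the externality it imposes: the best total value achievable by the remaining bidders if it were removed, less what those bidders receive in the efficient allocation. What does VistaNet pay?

VistaNet pays $50M.

Efficient allocation: Meridian→Band D ($758M), AzureWave→Band E ($857M), VistaNet→Band F ($670M), PeakComm→Band G ($600M), ClearBand→Band C ($625M); total welfare W = $3510M.
VistaNet receives Band F at value $670M, so the others get W − 670 = $2840M.
Without VistaNet: best allocation of the remaining 4 bidders over all 5 bands is Meridian→Band G ($880M), AzureWave→Band E ($857M), PeakComm→Band F ($528M), ClearBand→Band C ($625M), total $2890M.
VCG payment = (others' best without VistaNet) − (others' welfare with VistaNet) = 2890 − 2840 = $50M.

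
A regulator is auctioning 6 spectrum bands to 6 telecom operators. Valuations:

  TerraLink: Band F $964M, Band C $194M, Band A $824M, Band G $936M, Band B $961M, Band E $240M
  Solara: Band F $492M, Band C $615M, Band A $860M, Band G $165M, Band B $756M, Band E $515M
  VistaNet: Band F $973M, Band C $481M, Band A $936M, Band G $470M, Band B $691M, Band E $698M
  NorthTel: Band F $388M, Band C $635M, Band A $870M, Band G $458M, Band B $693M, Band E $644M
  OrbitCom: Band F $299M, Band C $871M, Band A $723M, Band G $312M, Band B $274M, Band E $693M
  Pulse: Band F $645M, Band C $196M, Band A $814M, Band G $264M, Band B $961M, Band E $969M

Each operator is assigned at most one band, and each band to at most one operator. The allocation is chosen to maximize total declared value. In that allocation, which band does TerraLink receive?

Treat this as an assignment problem: match each operator to one band.
Optimal: TerraLink→Band G ($936M), Solara→Band B ($756M), VistaNet→Band F ($973M), NorthTel→Band A ($870M), OrbitCom→Band C ($871M), Pulse→Band E ($969M) — total 936+756+973+870+871+969 = $5375M.
Row-greedy (each operator in turn takes its best remaining band) gives $4350M, worse by 1025.
TerraLink's own top band is Band F ($964M), but forcing TerraLink→Band F and reassigning the rest optimally gives only $4954M — worse by 421.

TerraLink receives Band G.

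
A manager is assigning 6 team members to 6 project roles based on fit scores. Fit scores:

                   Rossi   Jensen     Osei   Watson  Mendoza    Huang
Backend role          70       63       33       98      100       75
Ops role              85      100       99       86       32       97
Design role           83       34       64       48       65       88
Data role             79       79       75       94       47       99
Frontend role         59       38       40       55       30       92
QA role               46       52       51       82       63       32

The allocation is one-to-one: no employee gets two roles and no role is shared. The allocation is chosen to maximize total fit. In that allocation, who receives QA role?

Treat this as an assignment problem: match each employee to one role.
Optimal: Rossi→Design role (83 pts), Jensen→Data role (79 pts), Osei→Ops role (99 pts), Watson→QA role (82 pts), Mendoza→Backend role (100 pts), Huang→Frontend role (92 pts) — total 83+79+99+82+100+92 = 535 pts.
Row-greedy (each employee in turn takes its best remaining role) gives 481 pts, worse by 54.
Swapping Jensen↔Huang (Jensen→Frontend role 38 pts, Huang→Data role 99 pts) loses 34.
Watson's own top role is Backend role (98 pts), but forcing Watson→Backend role and reassigning the rest optimally gives only 514 pts — worse by 21.

Watson receives QA role.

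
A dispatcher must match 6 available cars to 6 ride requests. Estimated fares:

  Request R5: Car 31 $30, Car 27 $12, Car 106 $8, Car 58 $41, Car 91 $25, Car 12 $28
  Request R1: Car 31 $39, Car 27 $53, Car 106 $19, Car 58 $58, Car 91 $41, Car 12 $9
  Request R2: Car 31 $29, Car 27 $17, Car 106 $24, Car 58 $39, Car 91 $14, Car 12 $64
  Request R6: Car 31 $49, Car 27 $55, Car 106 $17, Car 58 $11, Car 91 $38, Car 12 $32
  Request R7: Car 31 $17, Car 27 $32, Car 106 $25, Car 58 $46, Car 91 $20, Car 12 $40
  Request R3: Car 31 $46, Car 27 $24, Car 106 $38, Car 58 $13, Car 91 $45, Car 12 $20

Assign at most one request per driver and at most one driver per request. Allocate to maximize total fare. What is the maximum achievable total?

Maximum total: $277

Optimal: Car 31→Request R5 ($30), Car 27→Request R6 ($55), Car 106→Request R7 ($25), Car 58→Request R1 ($58), Car 91→Request R3 ($45), Car 12→Request R2 ($64) — total 30+55+25+58+45+64 = $277.
Max-entry greedy (repeatedly take the single best remaining cell) gives $273, worse by 4.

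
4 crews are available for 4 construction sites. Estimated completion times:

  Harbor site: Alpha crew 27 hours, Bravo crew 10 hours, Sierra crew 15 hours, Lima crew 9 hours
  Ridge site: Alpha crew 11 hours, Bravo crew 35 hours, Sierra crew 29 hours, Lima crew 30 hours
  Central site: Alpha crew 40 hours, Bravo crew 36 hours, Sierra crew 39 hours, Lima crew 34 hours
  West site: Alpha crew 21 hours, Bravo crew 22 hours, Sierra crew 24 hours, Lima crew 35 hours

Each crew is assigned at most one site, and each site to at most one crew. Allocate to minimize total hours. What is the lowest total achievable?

Minimum total: 79 hours

Optimal: Alpha crew→Ridge site (11 hours), Bravo crew→Harbor site (10 hours), Sierra crew→West site (24 hours), Lima crew→Central site (34 hours) — total 11+10+24+34 = 79 hours.
Next-best assignment: Alpha crew→Ridge site, Bravo crew→Central site, Sierra crew→West site, Lima crew→Harbor site = 80 hours.
Swapping Sierra crew↔Lima crew (Sierra crew→Central site 39 hours, Lima crew→West site 35 hours) adds 16.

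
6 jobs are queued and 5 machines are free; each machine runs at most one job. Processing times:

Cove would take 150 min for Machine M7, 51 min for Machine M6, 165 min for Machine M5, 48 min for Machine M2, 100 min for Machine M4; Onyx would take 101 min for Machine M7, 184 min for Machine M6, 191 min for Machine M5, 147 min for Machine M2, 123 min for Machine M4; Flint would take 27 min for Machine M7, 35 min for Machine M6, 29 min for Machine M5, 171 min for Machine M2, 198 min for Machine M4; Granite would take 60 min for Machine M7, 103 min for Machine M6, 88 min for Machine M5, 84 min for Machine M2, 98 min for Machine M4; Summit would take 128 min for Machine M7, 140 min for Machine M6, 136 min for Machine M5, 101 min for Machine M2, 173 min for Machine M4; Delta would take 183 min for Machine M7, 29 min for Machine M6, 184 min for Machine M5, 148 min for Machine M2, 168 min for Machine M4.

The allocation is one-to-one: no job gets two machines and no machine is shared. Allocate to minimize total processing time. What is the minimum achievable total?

Min total: 289 min

This is the linear assignment problem.
Optimal: Granite→Machine M7 (60 min), Delta→Machine M6 (29 min), Flint→Machine M5 (29 min), Cove→Machine M2 (48 min), Onyx→Machine M4 (123 min) — total 60+29+29+48+123 = 289 min.
Min-entry greedy (repeatedly take the single cheapest remaining cell) gives 315 min, worse by 26.
Next-best assignment: Onyx→Machine M7, Delta→Machine M6, Flint→Machine M5, Cove→Machine M2, Granite→Machine M4 = 305 min.
Every other assignment is strictly worse.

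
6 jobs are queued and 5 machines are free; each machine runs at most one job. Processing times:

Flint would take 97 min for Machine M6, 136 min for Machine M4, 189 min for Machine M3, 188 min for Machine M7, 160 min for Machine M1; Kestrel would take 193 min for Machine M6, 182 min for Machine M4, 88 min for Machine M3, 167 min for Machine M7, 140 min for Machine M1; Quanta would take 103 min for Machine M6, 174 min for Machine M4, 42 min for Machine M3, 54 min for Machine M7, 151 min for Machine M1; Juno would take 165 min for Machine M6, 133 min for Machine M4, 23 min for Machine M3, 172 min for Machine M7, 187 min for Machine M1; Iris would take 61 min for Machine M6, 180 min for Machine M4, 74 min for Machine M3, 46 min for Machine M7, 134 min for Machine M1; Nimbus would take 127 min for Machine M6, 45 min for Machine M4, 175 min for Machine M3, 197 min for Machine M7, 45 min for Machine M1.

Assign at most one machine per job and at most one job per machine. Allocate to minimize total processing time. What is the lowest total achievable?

Min total: 319 min

Optimal: Iris→Machine M6 (61 min), Flint→Machine M4 (136 min), Juno→Machine M3 (23 min), Quanta→Machine M7 (54 min), Nimbus→Machine M1 (45 min) — total 61+136+23+54+45 = 319 min.
Min-entry greedy (repeatedly take the single cheapest remaining cell) gives 351 min, worse by 32.
Swapping Iris↔Nimbus (Iris→Machine M1 134 min, Nimbus→Machine M6 127 min) adds 155.
Every other assignment is strictly worse.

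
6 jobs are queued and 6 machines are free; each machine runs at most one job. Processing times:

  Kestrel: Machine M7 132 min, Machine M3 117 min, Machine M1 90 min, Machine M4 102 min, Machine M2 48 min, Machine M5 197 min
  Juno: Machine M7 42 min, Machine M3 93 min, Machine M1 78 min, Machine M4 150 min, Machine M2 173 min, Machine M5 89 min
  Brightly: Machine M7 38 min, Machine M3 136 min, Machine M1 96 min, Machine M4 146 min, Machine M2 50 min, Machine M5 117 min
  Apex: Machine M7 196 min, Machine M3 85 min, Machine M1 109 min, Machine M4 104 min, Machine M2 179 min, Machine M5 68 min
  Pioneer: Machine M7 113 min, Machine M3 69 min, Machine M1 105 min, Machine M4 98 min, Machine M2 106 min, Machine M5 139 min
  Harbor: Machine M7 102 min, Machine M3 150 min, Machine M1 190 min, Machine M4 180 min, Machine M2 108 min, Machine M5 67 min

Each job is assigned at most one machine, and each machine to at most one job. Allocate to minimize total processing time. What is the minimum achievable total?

Treat this as an assignment problem: match each job to one machine.
Optimal: Kestrel→Machine M2 (48 min), Juno→Machine M1 (78 min), Brightly→Machine M7 (38 min), Apex→Machine M4 (104 min), Pioneer→Machine M3 (69 min), Harbor→Machine M5 (67 min) — total 48+78+38+104+69+67 = 404 min.
Row-greedy (each job in turn takes its cheapest remaining machine) gives 503 min, worse by 99.
Next-best assignment: Kestrel→Machine M2, Juno→Machine M1, Brightly→Machine M7, Apex→Machine M3, Pioneer→Machine M4, Harbor→Machine M5 = 414 min.

Min total: 404 min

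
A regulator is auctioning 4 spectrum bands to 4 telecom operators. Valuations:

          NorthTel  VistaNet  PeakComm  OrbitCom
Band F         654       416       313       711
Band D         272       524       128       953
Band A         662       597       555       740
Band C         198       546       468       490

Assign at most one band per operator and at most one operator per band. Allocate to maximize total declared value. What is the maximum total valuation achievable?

Maximum total: $2708M

Optimal: NorthTel→Band F ($654M), VistaNet→Band C ($546M), PeakComm→Band A ($555M), OrbitCom→Band D ($953M) — total 654+546+555+953 = $2708M.
Max-entry greedy (repeatedly take the single best remaining cell) gives $2474M, worse by 234.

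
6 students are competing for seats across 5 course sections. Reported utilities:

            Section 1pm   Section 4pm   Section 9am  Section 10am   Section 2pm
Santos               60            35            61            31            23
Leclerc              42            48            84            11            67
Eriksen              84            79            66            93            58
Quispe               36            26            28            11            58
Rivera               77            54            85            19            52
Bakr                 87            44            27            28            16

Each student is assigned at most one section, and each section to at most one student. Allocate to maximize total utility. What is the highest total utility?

Treat this as an assignment problem: match each student to one section.
Optimal: Bakr→Section 1pm (87 points), Rivera→Section 4pm (54 points), Leclerc→Section 9am (84 points), Eriksen→Section 10am (93 points), Quispe→Section 2pm (58 points) — total 87+54+84+93+58 = 376 points.
Row-greedy (each student in turn takes its best remaining section) gives 311 points, worse by 65.
Next-best assignment: Bakr→Section 1pm, Leclerc→Section 4pm, Rivera→Section 9am, Eriksen→Section 10am, Quispe→Section 2pm = 371 points.
Checked against all permutations: 376 points is optimal.

Max total: 376 points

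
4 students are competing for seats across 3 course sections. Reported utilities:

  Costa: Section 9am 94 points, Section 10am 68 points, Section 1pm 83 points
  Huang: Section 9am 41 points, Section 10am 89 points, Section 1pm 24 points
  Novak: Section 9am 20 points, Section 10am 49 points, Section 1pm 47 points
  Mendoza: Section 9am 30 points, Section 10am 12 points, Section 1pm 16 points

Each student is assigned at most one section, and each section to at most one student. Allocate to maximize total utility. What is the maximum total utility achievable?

This is a one-to-one assignment (maximum-weight bipartite matching).
Optimal: Costa→Section 9am (94 points), Huang→Section 10am (89 points), Novak→Section 1pm (47 points) — total 94+89+47 = 230 points.
Next-best assignment: Mendoza→Section 9am, Huang→Section 10am, Costa→Section 1pm = 202 points.
Checked against all permutations: 230 points is optimal.

Maximum total: 230 points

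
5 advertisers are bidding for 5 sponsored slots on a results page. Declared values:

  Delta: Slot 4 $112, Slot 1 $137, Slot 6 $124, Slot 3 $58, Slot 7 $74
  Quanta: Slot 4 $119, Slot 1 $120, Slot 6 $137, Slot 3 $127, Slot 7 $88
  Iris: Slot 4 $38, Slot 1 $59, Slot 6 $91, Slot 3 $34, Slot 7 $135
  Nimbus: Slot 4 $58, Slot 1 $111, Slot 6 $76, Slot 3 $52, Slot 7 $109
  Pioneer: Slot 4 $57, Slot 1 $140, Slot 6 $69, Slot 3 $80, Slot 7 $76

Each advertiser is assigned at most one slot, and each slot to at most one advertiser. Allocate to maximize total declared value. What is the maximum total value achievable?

Max total: $590

Optimal: Delta→Slot 4 ($112), Quanta→Slot 3 ($127), Iris→Slot 7 ($135), Nimbus→Slot 6 ($76), Pioneer→Slot 1 ($140) — total 112+127+135+76+140 = $590.
Column-greedy (each slot in turn goes to its best remaining advertiser) gives $570, worse by 20.
Swapping Delta↔Quanta (Delta→Slot 3 $58, Quanta→Slot 4 $119) loses 62.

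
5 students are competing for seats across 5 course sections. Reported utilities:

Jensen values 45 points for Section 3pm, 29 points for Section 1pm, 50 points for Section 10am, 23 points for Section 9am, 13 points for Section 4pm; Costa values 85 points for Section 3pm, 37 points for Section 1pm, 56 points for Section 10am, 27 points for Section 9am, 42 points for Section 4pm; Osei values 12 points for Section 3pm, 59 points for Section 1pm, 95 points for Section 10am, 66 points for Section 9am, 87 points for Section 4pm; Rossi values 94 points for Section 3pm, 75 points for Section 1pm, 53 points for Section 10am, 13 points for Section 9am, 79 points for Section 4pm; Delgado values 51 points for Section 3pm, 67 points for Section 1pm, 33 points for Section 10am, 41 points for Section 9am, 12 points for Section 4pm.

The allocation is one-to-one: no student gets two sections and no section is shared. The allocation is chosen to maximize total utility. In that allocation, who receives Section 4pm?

Rossi receives Section 4pm.

This is a one-to-one assignment (maximum-weight bipartite matching).
Optimal: Jensen→Section 9am (23 points), Costa→Section 3pm (85 points), Osei→Section 10am (95 points), Rossi→Section 4pm (79 points), Delgado→Section 1pm (67 points) — total 23+85+95+79+67 = 349 points.
Row-greedy (each student in turn takes its best remaining section) gives 338 points, worse by 11.
Next-best assignment: Jensen→Section 10am, Costa→Section 3pm, Osei→Section 9am, Rossi→Section 4pm, Delgado→Section 1pm = 347 points.
Swapping Rossi↔Costa (Rossi→Section 3pm 94 points, Costa→Section 4pm 42 points) loses 28.
No other one-to-one assignment exceeds 349 points.
Rossi's own top section is Section 3pm (94 points), but forcing Rossi→Section 3pm and reassigning the rest optimally gives only 327 points — worse by 22.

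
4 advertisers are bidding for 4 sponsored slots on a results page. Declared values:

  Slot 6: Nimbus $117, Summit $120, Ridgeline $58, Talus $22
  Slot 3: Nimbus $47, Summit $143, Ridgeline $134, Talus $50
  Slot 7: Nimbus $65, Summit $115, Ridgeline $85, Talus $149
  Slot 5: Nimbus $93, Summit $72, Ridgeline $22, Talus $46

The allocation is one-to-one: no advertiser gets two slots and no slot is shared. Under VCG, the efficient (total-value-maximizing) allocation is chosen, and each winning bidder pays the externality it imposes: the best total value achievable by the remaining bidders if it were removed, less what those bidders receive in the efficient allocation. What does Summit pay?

Efficient allocation: Nimbus→Slot 5 ($93), Summit→Slot 6 ($120), Ridgeline→Slot 3 ($134), Talus→Slot 7 ($149); total welfare W = $496.
Summit receives Slot 6 at value $120, so the others get W − 120 = $376.
Without Summit: best allocation of the remaining 3 bidders over all 4 slots is Nimbus→Slot 6 ($117), Ridgeline→Slot 3 ($134), Talus→Slot 7 ($149), total $400.
VCG payment = (others' best without Summit) − (others' welfare with Summit) = 400 − 376 = $24.

Summit pays $24.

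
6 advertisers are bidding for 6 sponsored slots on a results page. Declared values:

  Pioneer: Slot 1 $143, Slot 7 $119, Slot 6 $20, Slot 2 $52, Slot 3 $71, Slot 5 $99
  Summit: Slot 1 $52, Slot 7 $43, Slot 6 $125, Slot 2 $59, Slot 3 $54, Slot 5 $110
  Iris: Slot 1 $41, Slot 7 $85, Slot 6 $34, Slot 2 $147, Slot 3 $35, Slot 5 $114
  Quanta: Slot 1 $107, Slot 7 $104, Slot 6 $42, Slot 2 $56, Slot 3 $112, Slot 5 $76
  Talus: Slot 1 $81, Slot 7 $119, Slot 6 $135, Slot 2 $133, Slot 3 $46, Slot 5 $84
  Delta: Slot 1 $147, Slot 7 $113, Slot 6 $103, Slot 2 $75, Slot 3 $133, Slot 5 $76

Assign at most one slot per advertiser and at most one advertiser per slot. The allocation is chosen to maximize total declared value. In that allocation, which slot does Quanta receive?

Quanta receives Slot 7.

This is a one-to-one assignment (maximum-weight bipartite matching).
Optimal: Pioneer→Slot 1 ($143), Summit→Slot 5 ($110), Iris→Slot 2 ($147), Quanta→Slot 7 ($104), Talus→Slot 6 ($135), Delta→Slot 3 ($133) — total 143+110+147+104+135+133 = $772.
Max-entry greedy (repeatedly take the single best remaining cell) gives $770, worse by 2.
Next-best assignment: Pioneer→Slot 7, Summit→Slot 5, Iris→Slot 2, Quanta→Slot 3, Talus→Slot 6, Delta→Slot 1 = $770.
Quanta's own top slot is Slot 3 ($112), but forcing Quanta→Slot 3 and reassigning the rest optimally gives only $770 — worse by 2.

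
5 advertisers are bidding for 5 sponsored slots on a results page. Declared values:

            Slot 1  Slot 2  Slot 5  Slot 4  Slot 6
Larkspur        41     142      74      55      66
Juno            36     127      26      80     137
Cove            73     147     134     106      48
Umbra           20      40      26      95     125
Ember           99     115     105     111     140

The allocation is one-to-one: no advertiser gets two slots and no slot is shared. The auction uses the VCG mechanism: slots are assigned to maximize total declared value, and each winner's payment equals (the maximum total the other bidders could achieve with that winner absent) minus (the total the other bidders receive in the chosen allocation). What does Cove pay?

Efficient allocation: Larkspur→Slot 2 ($142), Juno→Slot 6 ($137), Cove→Slot 5 ($134), Umbra→Slot 4 ($95), Ember→Slot 1 ($99); total welfare W = $607.
Cove receives Slot 5 at value $134, so the others get W − 134 = $473.
Without Cove: best allocation of the remaining 4 bidders over all 5 slots is Larkspur→Slot 2 ($142), Juno→Slot 6 ($137), Umbra→Slot 4 ($95), Ember→Slot 5 ($105), total $479.
VCG payment = (others' best without Cove) − (others' welfare with Cove) = 479 − 473 = $6.

Cove pays $6.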